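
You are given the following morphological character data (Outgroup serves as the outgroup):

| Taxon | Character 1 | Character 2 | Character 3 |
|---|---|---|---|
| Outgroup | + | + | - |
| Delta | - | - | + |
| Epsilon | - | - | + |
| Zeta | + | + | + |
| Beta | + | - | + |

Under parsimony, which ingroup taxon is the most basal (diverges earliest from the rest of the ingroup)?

Zeta

Character polarity is set by the outgroup: the derived state is whichever differs from the outgroup's state, so for Character 1, Character 2 the derived state is '-', and for the remaining characters it is '+'.
Character 1: derived state '-' in Delta and Epsilon only — synapomorphy for {Delta, Epsilon}.
Character 2 (derived state '-') is shared by Beta, Delta, and Epsilon — a synapomorphy uniting that clade.
Character 3 (derived state '+') is shared by all ingroup taxa — unites the whole ingroup.
Most parsimonious ingroup topology: (((Delta,Epsilon),Beta),Zeta).
Zeta is sister to the clade containing all other ingroup taxa, so it is the earliest-diverging (most basal) ingroup lineage.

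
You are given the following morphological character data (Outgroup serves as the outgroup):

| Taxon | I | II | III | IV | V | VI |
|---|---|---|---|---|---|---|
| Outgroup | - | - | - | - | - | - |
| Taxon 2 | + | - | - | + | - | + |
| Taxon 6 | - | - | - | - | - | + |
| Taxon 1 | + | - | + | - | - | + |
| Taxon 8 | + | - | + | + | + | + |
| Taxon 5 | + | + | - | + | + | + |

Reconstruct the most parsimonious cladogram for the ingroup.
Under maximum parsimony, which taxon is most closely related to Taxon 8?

The outgroup has state '-' for every character, so '+' is the derived state throughout.
I: derived state '+' in Taxon 1, Taxon 2, Taxon 5, and Taxon 8 only — synapomorphy for {Taxon 1, Taxon 2, Taxon 5, Taxon 8}.
II: derived state '+' in Taxon 5 only — an autapomorphy, so it tells us nothing about relationships among taxa.
III (state '+') occurs in Taxon 1 and Taxon 8 but conflicts with the nesting implied by the other characters — most parsimoniously interpreted as homoplasy.
Only Taxon 2, Taxon 5, and Taxon 8 show the derived state '+' for IV, supporting them as a clade.
Only Taxon 5 and Taxon 8 show the derived state '+' for V, supporting them as a clade.
VI (derived state '+') is shared by all ingroup taxa — unites the whole ingroup.
Most parsimonious ingroup topology: ((((Taxon 5,Taxon 8),Taxon 2),Taxon 1),Taxon 6).
Taxon 8 and Taxon 5 form a cherry on this tree, so they are sister taxa.

Taxon 5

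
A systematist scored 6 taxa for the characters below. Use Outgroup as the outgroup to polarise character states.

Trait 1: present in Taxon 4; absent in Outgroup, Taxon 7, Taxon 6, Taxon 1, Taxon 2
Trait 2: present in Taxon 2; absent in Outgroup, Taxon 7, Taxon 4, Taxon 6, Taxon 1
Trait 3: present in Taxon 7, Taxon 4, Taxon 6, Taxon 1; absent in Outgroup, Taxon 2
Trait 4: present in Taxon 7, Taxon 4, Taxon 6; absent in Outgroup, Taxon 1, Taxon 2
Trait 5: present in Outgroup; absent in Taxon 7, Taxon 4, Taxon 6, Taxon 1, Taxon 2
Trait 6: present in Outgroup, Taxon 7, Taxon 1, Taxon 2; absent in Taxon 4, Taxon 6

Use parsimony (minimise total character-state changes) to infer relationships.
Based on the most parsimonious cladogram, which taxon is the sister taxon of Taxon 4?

Character polarity is set by the outgroup: the derived state is whichever differs from the outgroup's state, so for Trait 5, Trait 6 the derived state is 'absent', and for the remaining characters it is 'present'.
Trait 1: derived state 'present' in Taxon 4 only — an autapomorphy, so it tells us nothing about relationships among taxa.
Trait 2 (derived state 'present') is unique to Taxon 2 (autapomorphy; uninformative for grouping).
Trait 3 (derived state 'present') is shared by Taxon 1, Taxon 4, Taxon 6, and Taxon 7 — a synapomorphy uniting that clade.
Trait 4: derived state 'present' in Taxon 4, Taxon 6, and Taxon 7 only — synapomorphy for {Taxon 4, Taxon 6, Taxon 7}.
All ingroup taxa share the derived state 'absent' for Trait 5; it defines the ingroup but does not resolve relationships within it.
Trait 6 (derived state 'absent') is shared by Taxon 4 and Taxon 6 — a synapomorphy uniting that clade.
Most parsimonious ingroup topology: (Taxon 2,(Taxon 1,((Taxon 6,Taxon 4),Taxon 7))).
Taxon 4 and Taxon 6 form a cherry on this tree, so they are sister taxa.

Taxon 6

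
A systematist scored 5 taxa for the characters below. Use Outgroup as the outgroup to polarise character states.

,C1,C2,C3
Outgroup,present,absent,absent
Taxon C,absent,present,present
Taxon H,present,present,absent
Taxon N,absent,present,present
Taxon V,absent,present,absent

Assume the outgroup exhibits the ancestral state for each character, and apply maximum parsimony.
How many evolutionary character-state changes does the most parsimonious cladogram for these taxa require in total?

Character polarity is set by the outgroup: the derived state is whichever differs from the outgroup's state, so for C1 the derived state is 'absent', and for the remaining characters it is 'present'.
C1 (derived state 'absent') is shared by Taxon C, Taxon N, and Taxon V — a synapomorphy uniting that clade.
All ingroup taxa share the derived state 'present' for C2; it defines the ingroup but does not resolve relationships within it.
C3: derived state 'present' in Taxon C and Taxon N only — synapomorphy for {Taxon C, Taxon N}.
Most parsimonious ingroup topology: (((Taxon C,Taxon N),Taxon V),Taxon H).
Changes per character on this tree: C1: 1; C2: 1; C3: 1.
Total = 3.

3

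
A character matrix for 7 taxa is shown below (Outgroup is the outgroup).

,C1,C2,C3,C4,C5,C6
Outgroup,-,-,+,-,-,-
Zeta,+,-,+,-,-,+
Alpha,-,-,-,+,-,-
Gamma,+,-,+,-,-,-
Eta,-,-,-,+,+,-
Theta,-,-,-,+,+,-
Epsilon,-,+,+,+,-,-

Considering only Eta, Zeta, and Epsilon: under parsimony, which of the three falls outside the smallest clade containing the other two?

Character polarity is set by the outgroup: the derived state is whichever differs from the outgroup's state, so for C3 the derived state is '-', and for the remaining characters it is '+'.
C1: derived state '+' in Gamma and Zeta only — synapomorphy for {Gamma, Zeta}.
C2: derived state '+' in Epsilon only — an autapomorphy, so it tells us nothing about relationships among taxa.
C3: derived state '-' in Alpha, Eta, and Theta only — synapomorphy for {Alpha, Eta, Theta}.
C4 (derived state '+') is shared by Alpha, Epsilon, Eta, and Theta — a synapomorphy uniting that clade.
Only Eta and Theta show the derived state '+' for C5, supporting them as a clade.
C6: derived state '+' in Zeta only — an autapomorphy, so it tells us nothing about relationships among taxa.
Most parsimonious ingroup topology: ((Zeta,Gamma),((Alpha,(Eta,Theta)),Epsilon)).
Epsilon and Eta share a more recent common ancestor with each other than either does with Zeta, so Zeta is the least closely related of the three.

Zeta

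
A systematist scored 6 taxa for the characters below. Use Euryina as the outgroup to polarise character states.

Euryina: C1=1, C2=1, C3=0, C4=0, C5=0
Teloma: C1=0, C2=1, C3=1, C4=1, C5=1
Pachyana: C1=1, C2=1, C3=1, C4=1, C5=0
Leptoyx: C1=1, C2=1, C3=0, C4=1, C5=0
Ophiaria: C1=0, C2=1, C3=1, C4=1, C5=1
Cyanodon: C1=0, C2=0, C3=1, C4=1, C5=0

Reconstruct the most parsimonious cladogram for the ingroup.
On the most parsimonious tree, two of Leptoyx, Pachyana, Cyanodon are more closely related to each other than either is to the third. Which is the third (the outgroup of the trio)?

Character polarity is set by the outgroup: the derived state is whichever differs from the outgroup's state, so for C1, C2 the derived state is '0', and for the remaining characters it is '1'.
Only Cyanodon, Ophiaria, and Teloma show the derived state '0' for C1, supporting them as a clade.
C2: derived state '0' in Cyanodon only — an autapomorphy, so it tells us nothing about relationships among taxa.
C3 (derived state '1') is shared by Cyanodon, Ophiaria, Pachyana, and Teloma — a synapomorphy uniting that clade.
All ingroup taxa share the derived state '1' for C4; it defines the ingroup but does not resolve relationships within it.
Only Ophiaria and Teloma show the derived state '1' for C5, supporting them as a clade.
Most parsimonious ingroup topology: ((((Teloma,Ophiaria),Cyanodon),Pachyana),Leptoyx).
Cyanodon and Pachyana share a more recent common ancestor with each other than either does with Leptoyx, so Leptoyx is the least closely related of the three.

Leptoyx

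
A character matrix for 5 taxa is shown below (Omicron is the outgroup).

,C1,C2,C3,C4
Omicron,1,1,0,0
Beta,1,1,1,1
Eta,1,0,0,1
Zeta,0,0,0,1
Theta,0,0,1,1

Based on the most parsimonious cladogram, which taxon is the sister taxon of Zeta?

Theta

Character polarity is set by the outgroup: the derived state is whichever differs from the outgroup's state, so for C1, C2 the derived state is '0', and for the remaining characters it is '1'.
Only Theta and Zeta show the derived state '0' for C1, supporting them as a clade.
C2: derived state '0' in Eta, Theta, and Zeta only — synapomorphy for {Eta, Theta, Zeta}.
C3 (state '1') occurs in Beta and Theta but conflicts with the nesting implied by the other characters — most parsimoniously interpreted as homoplasy.
C4 (derived state '1') is shared by all ingroup taxa — unites the whole ingroup.
Most parsimonious ingroup topology: (Beta,(Eta,(Zeta,Theta))).
Zeta and Theta form a cherry on this tree, so they are sister taxa.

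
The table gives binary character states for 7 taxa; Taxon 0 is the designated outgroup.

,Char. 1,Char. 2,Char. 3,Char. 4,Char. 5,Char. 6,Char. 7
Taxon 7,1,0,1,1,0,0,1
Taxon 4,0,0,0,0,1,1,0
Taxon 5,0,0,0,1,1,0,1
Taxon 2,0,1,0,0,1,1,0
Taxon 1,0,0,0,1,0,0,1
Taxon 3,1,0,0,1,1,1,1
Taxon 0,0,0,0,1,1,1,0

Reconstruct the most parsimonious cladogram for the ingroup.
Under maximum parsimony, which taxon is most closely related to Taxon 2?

Taxon 4

Character polarity is set by the outgroup: the derived state is whichever differs from the outgroup's state, so for Char. 4, Char. 5, Char. 6 the derived state is '0', and for the remaining characters it is '1'.
Char. 1 (state '1') occurs in Taxon 3 and Taxon 7 but conflicts with the nesting implied by the other characters — most parsimoniously interpreted as homoplasy.
Char. 2: derived state '1' in Taxon 2 only — an autapomorphy, so it tells us nothing about relationships among taxa.
Char. 3 (derived state '1') is unique to Taxon 7 (autapomorphy; uninformative for grouping).
Only Taxon 2 and Taxon 4 show the derived state '0' for Char. 4, supporting them as a clade.
Only Taxon 1 and Taxon 7 show the derived state '0' for Char. 5, supporting them as a clade.
Only Taxon 1, Taxon 5, and Taxon 7 show the derived state '0' for Char. 6, supporting them as a clade.
Only Taxon 1, Taxon 3, Taxon 5, and Taxon 7 show the derived state '1' for Char. 7, supporting them as a clade.
Most parsimonious ingroup topology: ((((Taxon 7,Taxon 1),Taxon 5),Taxon 3),(Taxon 4,Taxon 2)).
Taxon 2 and Taxon 4 form a cherry on this tree, so they are sister taxa.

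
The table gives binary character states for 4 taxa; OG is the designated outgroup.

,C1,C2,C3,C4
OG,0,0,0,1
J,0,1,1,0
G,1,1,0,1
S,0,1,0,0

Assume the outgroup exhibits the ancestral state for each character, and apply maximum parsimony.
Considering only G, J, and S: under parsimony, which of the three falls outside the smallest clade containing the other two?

Character polarity is set by the outgroup: the derived state is whichever differs from the outgroup's state, so for C4 the derived state is '0', and for the remaining characters it is '1'.
C1: derived state '1' in G only — an autapomorphy, so it tells us nothing about relationships among taxa.
All ingroup taxa share the derived state '1' for C2; it defines the ingroup but does not resolve relationships within it.
C3: derived state '1' in J only — an autapomorphy, so it tells us nothing about relationships among taxa.
C4 (derived state '0') is shared by J and S — a synapomorphy uniting that clade.
Most parsimonious ingroup topology: ((J,S),G).
J and S share a more recent common ancestor with each other than either does with G, so G is the least closely related of the three.

G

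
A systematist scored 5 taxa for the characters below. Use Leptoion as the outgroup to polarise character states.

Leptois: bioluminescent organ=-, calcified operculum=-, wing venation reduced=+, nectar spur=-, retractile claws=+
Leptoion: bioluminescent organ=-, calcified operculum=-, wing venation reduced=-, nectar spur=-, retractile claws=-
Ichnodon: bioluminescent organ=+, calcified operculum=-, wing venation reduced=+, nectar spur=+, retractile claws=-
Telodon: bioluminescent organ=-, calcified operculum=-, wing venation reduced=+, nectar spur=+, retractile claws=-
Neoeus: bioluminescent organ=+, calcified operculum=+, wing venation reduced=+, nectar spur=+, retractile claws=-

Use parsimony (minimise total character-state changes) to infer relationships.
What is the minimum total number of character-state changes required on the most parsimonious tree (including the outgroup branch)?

The outgroup has state '-' for every character, so '+' is the derived state throughout.
Only Ichnodon and Neoeus show the derived state '+' for bioluminescent organ, supporting them as a clade.
calcified operculum (derived state '+') is unique to Neoeus (autapomorphy; uninformative for grouping).
All ingroup taxa share the derived state '+' for wing venation reduced; it defines the ingroup but does not resolve relationships within it.
nectar spur (derived state '+') is shared by Ichnodon, Neoeus, and Telodon — a synapomorphy uniting that clade.
retractile claws (derived state '+') is unique to Leptois (autapomorphy; uninformative for grouping).
Most parsimonious ingroup topology: (((Neoeus,Ichnodon),Telodon),Leptois).
Changes per character on this tree: bioluminescent organ: 1; calcified operculum: 1; wing venation reduced: 1; nectar spur: 1; retractile claws: 1.
Total = 5.

5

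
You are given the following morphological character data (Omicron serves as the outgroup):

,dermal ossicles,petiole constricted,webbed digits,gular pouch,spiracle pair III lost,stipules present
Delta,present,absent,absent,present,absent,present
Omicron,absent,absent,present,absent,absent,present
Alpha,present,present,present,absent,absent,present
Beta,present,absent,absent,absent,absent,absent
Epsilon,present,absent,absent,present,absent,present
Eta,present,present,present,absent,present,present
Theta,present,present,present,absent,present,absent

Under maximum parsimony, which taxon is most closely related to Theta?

Character polarity is set by the outgroup: the derived state is whichever differs from the outgroup's state, so for webbed digits, stipules present the derived state is 'absent', and for the remaining characters it is 'present'.
dermal ossicles (derived state 'present') is shared by all ingroup taxa — unites the whole ingroup.
petiole constricted: derived state 'present' in Alpha, Eta, and Theta only — synapomorphy for {Alpha, Eta, Theta}.
webbed digits (derived state 'absent') is shared by Beta, Delta, and Epsilon — a synapomorphy uniting that clade.
gular pouch (derived state 'present') is shared by Delta and Epsilon — a synapomorphy uniting that clade.
spiracle pair III lost: derived state 'present' in Eta and Theta only — synapomorphy for {Eta, Theta}.
stipules present (state 'absent') occurs in Beta and Theta but conflicts with the nesting implied by the other characters — most parsimoniously interpreted as homoplasy.
Most parsimonious ingroup topology: (((Eta,Theta),Alpha),(Beta,(Epsilon,Delta))).
Theta and Eta form a cherry on this tree, so they are sister taxa.

Eta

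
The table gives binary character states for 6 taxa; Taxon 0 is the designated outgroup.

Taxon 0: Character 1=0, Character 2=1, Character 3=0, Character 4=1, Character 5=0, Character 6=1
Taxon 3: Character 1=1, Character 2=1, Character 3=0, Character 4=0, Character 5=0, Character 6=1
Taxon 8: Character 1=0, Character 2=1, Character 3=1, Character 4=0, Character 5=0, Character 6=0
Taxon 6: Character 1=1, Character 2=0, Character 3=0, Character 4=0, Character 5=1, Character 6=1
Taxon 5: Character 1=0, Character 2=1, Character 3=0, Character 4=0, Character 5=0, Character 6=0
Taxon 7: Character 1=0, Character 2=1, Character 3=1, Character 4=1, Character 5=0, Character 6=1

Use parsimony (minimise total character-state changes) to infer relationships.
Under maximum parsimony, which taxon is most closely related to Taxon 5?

Taxon 8

Character polarity is set by the outgroup: the derived state is whichever differs from the outgroup's state, so for Character 2, Character 4, Character 6 the derived state is '0', and for the remaining characters it is '1'.
Character 1: derived state '1' in Taxon 3 and Taxon 6 only — synapomorphy for {Taxon 3, Taxon 6}.
Character 2 (derived state '0') is unique to Taxon 6 (autapomorphy; uninformative for grouping).
Character 3 groups Taxon 7 and Taxon 8, which is incompatible with the clades supported by the remaining characters; treating it as convergent (homoplasy) costs fewer steps than any alternative tree.
Character 4 (derived state '0') is shared by Taxon 3, Taxon 5, Taxon 6, and Taxon 8 — a synapomorphy uniting that clade.
Character 5: derived state '1' in Taxon 6 only — an autapomorphy, so it tells us nothing about relationships among taxa.
Only Taxon 5 and Taxon 8 show the derived state '0' for Character 6, supporting them as a clade.
Most parsimonious ingroup topology: (((Taxon 3,Taxon 6),(Taxon 8,Taxon 5)),Taxon 7).
Taxon 5 and Taxon 8 form a cherry on this tree, so they are sister taxa.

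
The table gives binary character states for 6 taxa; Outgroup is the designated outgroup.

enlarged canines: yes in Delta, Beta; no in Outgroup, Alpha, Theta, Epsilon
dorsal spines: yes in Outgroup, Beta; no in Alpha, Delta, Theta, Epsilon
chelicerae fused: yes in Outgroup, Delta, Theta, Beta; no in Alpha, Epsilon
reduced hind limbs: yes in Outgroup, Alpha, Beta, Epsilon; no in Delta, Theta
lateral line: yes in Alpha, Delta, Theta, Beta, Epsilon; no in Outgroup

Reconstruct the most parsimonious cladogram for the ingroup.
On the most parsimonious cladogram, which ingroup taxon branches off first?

Character polarity is set by the outgroup: the derived state is whichever differs from the outgroup's state, so for dorsal spines, chelicerae fused, reduced hind limbs the derived state is 'no', and for the remaining characters it is 'yes'.
enlarged canines (state 'yes') occurs in Beta and Delta but conflicts with the nesting implied by the other characters — most parsimoniously interpreted as homoplasy.
dorsal spines: derived state 'no' in Alpha, Delta, Epsilon, and Theta only — synapomorphy for {Alpha, Delta, Epsilon, Theta}.
chelicerae fused: derived state 'no' in Alpha and Epsilon only — synapomorphy for {Alpha, Epsilon}.
reduced hind limbs: derived state 'no' in Delta and Theta only — synapomorphy for {Delta, Theta}.
lateral line (derived state 'yes') is shared by all ingroup taxa — unites the whole ingroup.
Most parsimonious ingroup topology: (((Alpha,Epsilon),(Delta,Theta)),Beta).
Beta is sister to the clade containing all other ingroup taxa, so it is the earliest-diverging (most basal) ingroup lineage.

Beta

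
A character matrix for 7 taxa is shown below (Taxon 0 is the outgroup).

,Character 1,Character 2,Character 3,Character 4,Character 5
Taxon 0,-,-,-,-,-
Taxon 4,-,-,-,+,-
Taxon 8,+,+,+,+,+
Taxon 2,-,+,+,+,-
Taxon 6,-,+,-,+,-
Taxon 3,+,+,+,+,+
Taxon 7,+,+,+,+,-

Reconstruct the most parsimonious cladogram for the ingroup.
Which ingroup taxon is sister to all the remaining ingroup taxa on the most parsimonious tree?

Taxon 4

The outgroup has state '-' for every character, so '+' is the derived state throughout.
Only Taxon 3, Taxon 7, and Taxon 8 show the derived state '+' for Character 1, supporting them as a clade.
Character 2 (derived state '+') is shared by Taxon 2, Taxon 3, Taxon 6, Taxon 7, and Taxon 8 — a synapomorphy uniting that clade.
Only Taxon 2, Taxon 3, Taxon 7, and Taxon 8 show the derived state '+' for Character 3, supporting them as a clade.
All ingroup taxa share the derived state '+' for Character 4; it defines the ingroup but does not resolve relationships within it.
Character 5: derived state '+' in Taxon 3 and Taxon 8 only — synapomorphy for {Taxon 3, Taxon 8}.
Most parsimonious ingroup topology: (Taxon 4,((((Taxon 8,Taxon 3),Taxon 7),Taxon 2),Taxon 6)).
Taxon 4 is sister to the clade containing all other ingroup taxa, so it is the earliest-diverging (most basal) ingroup lineage.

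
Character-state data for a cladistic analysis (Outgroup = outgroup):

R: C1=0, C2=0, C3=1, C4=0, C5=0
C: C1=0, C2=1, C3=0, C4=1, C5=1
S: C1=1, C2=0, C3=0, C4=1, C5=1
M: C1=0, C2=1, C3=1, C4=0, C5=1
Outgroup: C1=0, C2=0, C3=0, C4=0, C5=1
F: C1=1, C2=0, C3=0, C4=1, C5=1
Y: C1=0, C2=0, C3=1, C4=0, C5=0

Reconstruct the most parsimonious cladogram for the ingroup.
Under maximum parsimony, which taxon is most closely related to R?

Y

Character polarity is set by the outgroup: the derived state is whichever differs from the outgroup's state, so for C5 the derived state is '0', and for the remaining characters it is '1'.
C1 (derived state '1') is shared by F and S — a synapomorphy uniting that clade.
C2 (state '1') occurs in C and M but conflicts with the nesting implied by the other characters — most parsimoniously interpreted as homoplasy.
C3 (derived state '1') is shared by M, R, and Y — a synapomorphy uniting that clade.
C4: derived state '1' in C, F, and S only — synapomorphy for {C, F, S}.
Only R and Y show the derived state '0' for C5, supporting them as a clade.
Most parsimonious ingroup topology: ((M,(Y,R)),((F,S),C)).
R and Y form a cherry on this tree, so they are sister taxa.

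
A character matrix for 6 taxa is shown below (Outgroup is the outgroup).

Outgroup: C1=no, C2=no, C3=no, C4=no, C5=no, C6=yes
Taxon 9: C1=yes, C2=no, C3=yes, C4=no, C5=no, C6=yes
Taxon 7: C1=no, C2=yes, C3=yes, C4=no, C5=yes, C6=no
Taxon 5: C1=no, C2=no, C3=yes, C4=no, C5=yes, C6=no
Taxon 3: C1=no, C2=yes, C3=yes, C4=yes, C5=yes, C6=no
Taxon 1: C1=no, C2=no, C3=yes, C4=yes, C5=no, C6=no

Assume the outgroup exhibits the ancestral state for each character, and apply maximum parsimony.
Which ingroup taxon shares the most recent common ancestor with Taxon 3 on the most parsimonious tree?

Taxon 7

Character polarity is set by the outgroup: the derived state is whichever differs from the outgroup's state, so for C6 the derived state is 'no', and for the remaining characters it is 'yes'.
C1 (derived state 'yes') is unique to Taxon 9 (autapomorphy; uninformative for grouping).
C2: derived state 'yes' in Taxon 3 and Taxon 7 only — synapomorphy for {Taxon 3, Taxon 7}.
All ingroup taxa share the derived state 'yes' for C3; it defines the ingroup but does not resolve relationships within it.
C4 (state 'yes') occurs in Taxon 1 and Taxon 3 but conflicts with the nesting implied by the other characters — most parsimoniously interpreted as homoplasy.
C5: derived state 'yes' in Taxon 3, Taxon 5, and Taxon 7 only — synapomorphy for {Taxon 3, Taxon 5, Taxon 7}.
Only Taxon 1, Taxon 3, Taxon 5, and Taxon 7 show the derived state 'no' for C6, supporting them as a clade.
Most parsimonious ingroup topology: (Taxon 9,(((Taxon 7,Taxon 3),Taxon 5),Taxon 1)).
Taxon 3 and Taxon 7 form a cherry on this tree, so they are sister taxa.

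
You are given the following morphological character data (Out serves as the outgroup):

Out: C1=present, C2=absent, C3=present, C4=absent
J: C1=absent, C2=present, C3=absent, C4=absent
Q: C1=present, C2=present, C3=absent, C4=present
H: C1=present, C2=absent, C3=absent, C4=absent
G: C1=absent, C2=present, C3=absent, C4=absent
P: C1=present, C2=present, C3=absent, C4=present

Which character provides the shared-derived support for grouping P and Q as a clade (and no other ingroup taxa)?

C4

Character polarity is set by the outgroup: the derived state is whichever differs from the outgroup's state, so for C1, C3 the derived state is 'absent', and for the remaining characters it is 'present'.
C1: derived state 'absent' in G and J only — synapomorphy for {G, J}.
Only G, J, P, and Q show the derived state 'present' for C2, supporting them as a clade.
C3 (derived state 'absent') is shared by all ingroup taxa — unites the whole ingroup.
C4 (derived state 'present') is shared by P and Q — a synapomorphy uniting that clade.
Most parsimonious ingroup topology: (((J,G),(Q,P)),H).
The clade {P, Q} is supported by C4: its derived state 'present' occurs in exactly those taxa and in no other taxon (including the outgroup).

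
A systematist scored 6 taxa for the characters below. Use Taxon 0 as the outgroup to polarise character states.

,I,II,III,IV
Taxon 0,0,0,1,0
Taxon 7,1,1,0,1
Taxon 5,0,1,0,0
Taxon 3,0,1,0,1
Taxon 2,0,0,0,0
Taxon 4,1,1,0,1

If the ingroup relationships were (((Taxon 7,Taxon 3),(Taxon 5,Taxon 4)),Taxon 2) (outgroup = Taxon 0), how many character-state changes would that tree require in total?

Map each character onto (((Taxon 7,Taxon 3),(Taxon 5,Taxon 4)),Taxon 2) (rooted by Taxon 0) and count the minimum state changes it requires (Fitch parsimony):
I: 2; II: 1; III: 1; IV: 2.
Total tree length = 6.

6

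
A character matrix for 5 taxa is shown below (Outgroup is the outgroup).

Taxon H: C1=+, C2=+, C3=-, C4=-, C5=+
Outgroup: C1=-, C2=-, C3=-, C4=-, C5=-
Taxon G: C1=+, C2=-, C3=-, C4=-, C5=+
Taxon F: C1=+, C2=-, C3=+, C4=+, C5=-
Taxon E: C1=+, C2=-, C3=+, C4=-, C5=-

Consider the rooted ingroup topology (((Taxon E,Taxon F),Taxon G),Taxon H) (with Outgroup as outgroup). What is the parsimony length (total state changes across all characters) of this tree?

6

Map each character onto (((Taxon E,Taxon F),Taxon G),Taxon H) (rooted by Outgroup) and count the minimum state changes it requires (Fitch parsimony):
C1: 1; C2: 1; C3: 1; C4: 1; C5: 2.
Total tree length = 6.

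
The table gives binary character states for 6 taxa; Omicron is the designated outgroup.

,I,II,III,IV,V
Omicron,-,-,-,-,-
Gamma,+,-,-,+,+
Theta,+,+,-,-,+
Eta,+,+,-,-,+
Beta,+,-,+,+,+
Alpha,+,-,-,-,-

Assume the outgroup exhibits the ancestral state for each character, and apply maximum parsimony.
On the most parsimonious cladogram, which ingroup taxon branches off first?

The outgroup has state '-' for every character, so '+' is the derived state throughout.
All ingroup taxa share the derived state '+' for I; it defines the ingroup but does not resolve relationships within it.
II: derived state '+' in Eta and Theta only — synapomorphy for {Eta, Theta}.
III (derived state '+') is unique to Beta (autapomorphy; uninformative for grouping).
IV: derived state '+' in Beta and Gamma only — synapomorphy for {Beta, Gamma}.
V: derived state '+' in Beta, Eta, Gamma, and Theta only — synapomorphy for {Beta, Eta, Gamma, Theta}.
Most parsimonious ingroup topology: (((Gamma,Beta),(Theta,Eta)),Alpha).
Alpha is sister to the clade containing all other ingroup taxa, so it is the earliest-diverging (most basal) ingroup lineage.

Alpha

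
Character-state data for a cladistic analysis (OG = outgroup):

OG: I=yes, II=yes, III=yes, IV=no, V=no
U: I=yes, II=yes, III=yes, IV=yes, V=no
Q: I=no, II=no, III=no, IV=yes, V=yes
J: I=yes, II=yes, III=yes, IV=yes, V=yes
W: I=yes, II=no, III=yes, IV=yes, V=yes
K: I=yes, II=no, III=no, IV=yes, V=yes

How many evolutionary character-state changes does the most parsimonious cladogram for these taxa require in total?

5

Character polarity is set by the outgroup: the derived state is whichever differs from the outgroup's state, so for I, II, III the derived state is 'no', and for the remaining characters it is 'yes'.
I (derived state 'no') is unique to Q (autapomorphy; uninformative for grouping).
Only K, Q, and W show the derived state 'no' for II, supporting them as a clade.
Only K and Q show the derived state 'no' for III, supporting them as a clade.
All ingroup taxa share the derived state 'yes' for IV; it defines the ingroup but does not resolve relationships within it.
V (derived state 'yes') is shared by J, K, Q, and W — a synapomorphy uniting that clade.
Most parsimonious ingroup topology: (U,(((Q,K),W),J)).
Changes per character on this tree: I: 1; II: 1; III: 1; IV: 1; V: 1.
Total = 5.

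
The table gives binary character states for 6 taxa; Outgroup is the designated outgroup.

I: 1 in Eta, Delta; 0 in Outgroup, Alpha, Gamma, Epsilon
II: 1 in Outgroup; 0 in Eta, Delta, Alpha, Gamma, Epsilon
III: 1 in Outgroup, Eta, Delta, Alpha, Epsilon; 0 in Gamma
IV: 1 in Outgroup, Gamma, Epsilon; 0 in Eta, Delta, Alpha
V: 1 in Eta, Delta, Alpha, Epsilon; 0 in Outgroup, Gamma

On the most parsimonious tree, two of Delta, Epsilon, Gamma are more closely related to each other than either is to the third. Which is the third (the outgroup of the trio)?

Character polarity is set by the outgroup: the derived state is whichever differs from the outgroup's state, so for II, III, IV the derived state is '0', and for the remaining characters it is '1'.
I: derived state '1' in Delta and Eta only — synapomorphy for {Delta, Eta}.
II (derived state '0') is shared by all ingroup taxa — unites the whole ingroup.
III: derived state '0' in Gamma only — an autapomorphy, so it tells us nothing about relationships among taxa.
Only Alpha, Delta, and Eta show the derived state '0' for IV, supporting them as a clade.
Only Alpha, Delta, Epsilon, and Eta show the derived state '1' for V, supporting them as a clade.
Most parsimonious ingroup topology: ((((Eta,Delta),Alpha),Epsilon),Gamma).
Delta and Epsilon share a more recent common ancestor with each other than either does with Gamma, so Gamma is the least closely related of the three.

Gamma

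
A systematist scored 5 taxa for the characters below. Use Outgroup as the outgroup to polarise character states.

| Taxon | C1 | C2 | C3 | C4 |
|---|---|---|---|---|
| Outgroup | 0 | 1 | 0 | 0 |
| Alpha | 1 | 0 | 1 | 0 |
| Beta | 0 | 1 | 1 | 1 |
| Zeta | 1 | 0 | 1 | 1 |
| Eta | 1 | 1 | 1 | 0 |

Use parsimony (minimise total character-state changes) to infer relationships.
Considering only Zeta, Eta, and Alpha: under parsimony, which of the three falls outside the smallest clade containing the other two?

Character polarity is set by the outgroup: the derived state is whichever differs from the outgroup's state, so for C2 the derived state is '0', and for the remaining characters it is '1'.
Only Alpha, Eta, and Zeta show the derived state '1' for C1, supporting them as a clade.
Only Alpha and Zeta show the derived state '0' for C2, supporting them as a clade.
All ingroup taxa share the derived state '1' for C3; it defines the ingroup but does not resolve relationships within it.
C4 (state '1') occurs in Beta and Zeta but conflicts with the nesting implied by the other characters — most parsimoniously interpreted as homoplasy.
Most parsimonious ingroup topology: (Beta,(Eta,(Alpha,Zeta))).
Alpha and Zeta share a more recent common ancestor with each other than either does with Eta, so Eta is the least closely related of the three.

Eta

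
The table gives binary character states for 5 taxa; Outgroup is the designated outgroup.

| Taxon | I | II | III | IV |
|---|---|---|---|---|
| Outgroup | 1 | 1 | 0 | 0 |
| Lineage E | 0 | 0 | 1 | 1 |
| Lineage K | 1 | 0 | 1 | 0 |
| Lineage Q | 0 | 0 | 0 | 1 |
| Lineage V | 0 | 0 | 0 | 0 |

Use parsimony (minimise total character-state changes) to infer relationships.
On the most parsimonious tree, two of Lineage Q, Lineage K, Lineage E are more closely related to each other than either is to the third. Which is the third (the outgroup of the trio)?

Character polarity is set by the outgroup: the derived state is whichever differs from the outgroup's state, so for I, II the derived state is '0', and for the remaining characters it is '1'.
I (derived state '0') is shared by Lineage E, Lineage Q, and Lineage V — a synapomorphy uniting that clade.
II (derived state '0') is shared by all ingroup taxa — unites the whole ingroup.
III (state '1') occurs in Lineage E and Lineage K but conflicts with the nesting implied by the other characters — most parsimoniously interpreted as homoplasy.
Only Lineage E and Lineage Q show the derived state '1' for IV, supporting them as a clade.
Most parsimonious ingroup topology: (((Lineage E,Lineage Q),Lineage V),Lineage K).
Lineage Q and Lineage E share a more recent common ancestor with each other than either does with Lineage K, so Lineage K is the least closely related of the three.

Lineage K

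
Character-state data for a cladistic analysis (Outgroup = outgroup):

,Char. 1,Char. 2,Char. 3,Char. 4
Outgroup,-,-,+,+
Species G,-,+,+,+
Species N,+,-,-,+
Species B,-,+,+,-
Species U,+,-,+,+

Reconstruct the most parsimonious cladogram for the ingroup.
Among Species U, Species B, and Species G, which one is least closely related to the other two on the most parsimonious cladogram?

Character polarity is set by the outgroup: the derived state is whichever differs from the outgroup's state, so for Char. 3, Char. 4 the derived state is '-', and for the remaining characters it is '+'.
Char. 1: derived state '+' in Species N and Species U only — synapomorphy for {Species N, Species U}.
Char. 2 (derived state '+') is shared by Species B and Species G — a synapomorphy uniting that clade.
Char. 3 (derived state '-') is unique to Species N (autapomorphy; uninformative for grouping).
Char. 4: derived state '-' in Species B only — an autapomorphy, so it tells us nothing about relationships among taxa.
Most parsimonious ingroup topology: ((Species G,Species B),(Species N,Species U)).
Species G and Species B share a more recent common ancestor with each other than either does with Species U, so Species U is the least closely related of the three.

Species U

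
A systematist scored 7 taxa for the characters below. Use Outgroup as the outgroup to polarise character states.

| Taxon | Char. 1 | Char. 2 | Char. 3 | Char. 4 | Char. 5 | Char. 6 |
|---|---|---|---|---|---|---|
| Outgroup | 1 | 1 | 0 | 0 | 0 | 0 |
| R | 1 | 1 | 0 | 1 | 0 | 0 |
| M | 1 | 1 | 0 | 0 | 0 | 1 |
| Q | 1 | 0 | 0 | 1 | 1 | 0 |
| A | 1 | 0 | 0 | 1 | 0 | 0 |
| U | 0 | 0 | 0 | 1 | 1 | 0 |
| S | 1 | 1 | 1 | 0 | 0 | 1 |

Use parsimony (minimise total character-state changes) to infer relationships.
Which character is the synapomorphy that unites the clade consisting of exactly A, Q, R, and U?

Character polarity is set by the outgroup: the derived state is whichever differs from the outgroup's state, so for Char. 1, Char. 2 the derived state is '0', and for the remaining characters it is '1'.
Char. 1 (derived state '0') is unique to U (autapomorphy; uninformative for grouping).
Char. 2: derived state '0' in A, Q, and U only — synapomorphy for {A, Q, U}.
Char. 3 (derived state '1') is unique to S (autapomorphy; uninformative for grouping).
Char. 4: derived state '1' in A, Q, R, and U only — synapomorphy for {A, Q, R, U}.
Only Q and U show the derived state '1' for Char. 5, supporting them as a clade.
Only M and S show the derived state '1' for Char. 6, supporting them as a clade.
Most parsimonious ingroup topology: ((R,((Q,U),A)),(M,S)).
The clade {A, Q, R, U} is supported by Char. 4: its derived state '1' occurs in exactly those taxa and in no other taxon (including the outgroup).

Char. 4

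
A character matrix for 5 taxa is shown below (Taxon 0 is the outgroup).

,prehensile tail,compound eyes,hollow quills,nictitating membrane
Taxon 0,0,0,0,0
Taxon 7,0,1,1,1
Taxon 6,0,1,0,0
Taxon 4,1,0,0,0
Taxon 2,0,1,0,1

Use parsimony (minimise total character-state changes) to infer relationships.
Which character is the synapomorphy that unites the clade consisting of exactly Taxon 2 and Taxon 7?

nictitating membrane

The outgroup has state '0' for every character, so '1' is the derived state throughout.
prehensile tail: derived state '1' in Taxon 4 only — an autapomorphy, so it tells us nothing about relationships among taxa.
Only Taxon 2, Taxon 6, and Taxon 7 show the derived state '1' for compound eyes, supporting them as a clade.
hollow quills (derived state '1') is unique to Taxon 7 (autapomorphy; uninformative for grouping).
Only Taxon 2 and Taxon 7 show the derived state '1' for nictitating membrane, supporting them as a clade.
Most parsimonious ingroup topology: (((Taxon 7,Taxon 2),Taxon 6),Taxon 4).
The clade {Taxon 2, Taxon 7} is supported by nictitating membrane: its derived state '1' occurs in exactly those taxa and in no other taxon (including the outgroup).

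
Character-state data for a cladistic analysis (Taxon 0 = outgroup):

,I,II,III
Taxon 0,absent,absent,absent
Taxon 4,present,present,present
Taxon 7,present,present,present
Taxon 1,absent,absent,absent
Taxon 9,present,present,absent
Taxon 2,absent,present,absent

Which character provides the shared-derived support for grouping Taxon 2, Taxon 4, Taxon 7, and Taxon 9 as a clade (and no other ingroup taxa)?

The outgroup has state 'absent' for every character, so 'present' is the derived state throughout.
Only Taxon 4, Taxon 7, and Taxon 9 show the derived state 'present' for I, supporting them as a clade.
Only Taxon 2, Taxon 4, Taxon 7, and Taxon 9 show the derived state 'present' for II, supporting them as a clade.
III (derived state 'present') is shared by Taxon 4 and Taxon 7 — a synapomorphy uniting that clade.
Most parsimonious ingroup topology: ((((Taxon 4,Taxon 7),Taxon 9),Taxon 2),Taxon 1).
The clade {Taxon 2, Taxon 4, Taxon 7, Taxon 9} is supported by II: its derived state 'present' occurs in exactly those taxa and in no other taxon (including the outgroup).

II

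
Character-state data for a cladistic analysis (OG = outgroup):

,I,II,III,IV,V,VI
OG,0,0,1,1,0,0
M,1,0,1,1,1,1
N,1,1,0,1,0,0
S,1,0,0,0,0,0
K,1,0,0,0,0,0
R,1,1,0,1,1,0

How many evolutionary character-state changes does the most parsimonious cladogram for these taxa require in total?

Character polarity is set by the outgroup: the derived state is whichever differs from the outgroup's state, so for III, IV the derived state is '0', and for the remaining characters it is '1'.
All ingroup taxa share the derived state '1' for I; it defines the ingroup but does not resolve relationships within it.
II: derived state '1' in N and R only — synapomorphy for {N, R}.
III: derived state '0' in K, N, R, and S only — synapomorphy for {K, N, R, S}.
Only K and S show the derived state '0' for IV, supporting them as a clade.
V groups M and R, which is incompatible with the clades supported by the remaining characters; treating it as convergent (homoplasy) costs fewer steps than any alternative tree.
VI (derived state '1') is unique to M (autapomorphy; uninformative for grouping).
Most parsimonious ingroup topology: (M,((N,R),(S,K))).
Changes per character on this tree: I: 1; II: 1; III: 1; IV: 1; V: 2; VI: 1.
Total = 7.

7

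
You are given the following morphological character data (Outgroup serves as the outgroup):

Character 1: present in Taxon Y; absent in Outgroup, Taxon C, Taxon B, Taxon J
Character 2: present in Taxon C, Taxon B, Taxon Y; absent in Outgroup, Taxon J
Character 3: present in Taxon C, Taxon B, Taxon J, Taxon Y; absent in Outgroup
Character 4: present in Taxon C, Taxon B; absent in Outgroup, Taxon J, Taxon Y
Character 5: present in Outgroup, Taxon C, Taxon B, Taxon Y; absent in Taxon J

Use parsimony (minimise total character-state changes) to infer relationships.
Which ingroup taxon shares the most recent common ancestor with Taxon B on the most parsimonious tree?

Character polarity is set by the outgroup: the derived state is whichever differs from the outgroup's state, so for Character 5 the derived state is 'absent', and for the remaining characters it is 'present'.
Character 1: derived state 'present' in Taxon Y only — an autapomorphy, so it tells us nothing about relationships among taxa.
Character 2: derived state 'present' in Taxon B, Taxon C, and Taxon Y only — synapomorphy for {Taxon B, Taxon C, Taxon Y}.
Character 3 (derived state 'present') is shared by all ingroup taxa — unites the whole ingroup.
Character 4: derived state 'present' in Taxon B and Taxon C only — synapomorphy for {Taxon B, Taxon C}.
Character 5 (derived state 'absent') is unique to Taxon J (autapomorphy; uninformative for grouping).
Most parsimonious ingroup topology: (((Taxon C,Taxon B),Taxon Y),Taxon J).
Taxon B and Taxon C form a cherry on this tree, so they are sister taxa.

Taxon C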